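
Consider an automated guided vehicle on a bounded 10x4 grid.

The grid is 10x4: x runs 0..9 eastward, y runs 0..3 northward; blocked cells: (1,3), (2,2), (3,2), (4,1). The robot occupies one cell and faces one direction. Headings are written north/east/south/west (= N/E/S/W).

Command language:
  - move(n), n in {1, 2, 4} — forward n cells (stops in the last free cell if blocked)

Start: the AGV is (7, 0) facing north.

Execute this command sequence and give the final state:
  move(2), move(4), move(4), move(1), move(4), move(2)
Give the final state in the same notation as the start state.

(7, 3) facing north

start: (7, 0) facing north
1. move(2) → (7, 2) facing north
2. move(4) → (7, 3) facing north
3. move(4) → (7, 3) facing north
4. move(1) → (7, 3) facing north
5. move(4) → (7, 3) facing north
6. move(2) → (7, 3) facing north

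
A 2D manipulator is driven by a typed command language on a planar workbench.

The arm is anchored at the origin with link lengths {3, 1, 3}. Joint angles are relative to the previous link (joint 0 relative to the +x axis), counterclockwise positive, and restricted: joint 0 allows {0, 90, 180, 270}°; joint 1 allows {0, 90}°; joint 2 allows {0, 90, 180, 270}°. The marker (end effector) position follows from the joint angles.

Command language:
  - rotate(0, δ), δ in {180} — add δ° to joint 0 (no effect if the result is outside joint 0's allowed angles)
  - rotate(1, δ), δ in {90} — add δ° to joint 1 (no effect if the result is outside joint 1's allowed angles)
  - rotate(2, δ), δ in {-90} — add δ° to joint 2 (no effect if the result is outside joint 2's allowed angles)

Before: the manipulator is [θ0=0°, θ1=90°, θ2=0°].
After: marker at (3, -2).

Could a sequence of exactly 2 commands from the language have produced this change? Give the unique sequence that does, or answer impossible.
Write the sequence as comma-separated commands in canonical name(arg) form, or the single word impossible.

t0: [θ0=0°, θ1=90°, θ2=0°]
step 1 (rotate(2, -90)): [θ0=0°, θ1=90°, θ2=270°]
step 2 (rotate(2, -90)): [θ0=0°, θ1=90°, θ2=180°]
no rival 2-sequence matches.

rotate(2, -90), rotate(2, -90)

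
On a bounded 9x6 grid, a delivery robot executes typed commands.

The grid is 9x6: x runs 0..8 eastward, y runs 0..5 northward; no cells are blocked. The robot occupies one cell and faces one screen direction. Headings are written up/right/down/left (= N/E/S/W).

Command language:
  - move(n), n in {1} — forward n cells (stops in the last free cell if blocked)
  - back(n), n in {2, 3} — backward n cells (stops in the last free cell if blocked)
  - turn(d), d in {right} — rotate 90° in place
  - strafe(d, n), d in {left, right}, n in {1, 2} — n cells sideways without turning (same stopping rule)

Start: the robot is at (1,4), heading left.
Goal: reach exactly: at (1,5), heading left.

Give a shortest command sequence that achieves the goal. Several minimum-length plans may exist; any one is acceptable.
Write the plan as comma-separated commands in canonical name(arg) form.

strafe(right, 2)

from: at (1,4), heading left
1. strafe(right, 2) → at (1,5), heading left
no 0-step plan works, so 1 is optimal.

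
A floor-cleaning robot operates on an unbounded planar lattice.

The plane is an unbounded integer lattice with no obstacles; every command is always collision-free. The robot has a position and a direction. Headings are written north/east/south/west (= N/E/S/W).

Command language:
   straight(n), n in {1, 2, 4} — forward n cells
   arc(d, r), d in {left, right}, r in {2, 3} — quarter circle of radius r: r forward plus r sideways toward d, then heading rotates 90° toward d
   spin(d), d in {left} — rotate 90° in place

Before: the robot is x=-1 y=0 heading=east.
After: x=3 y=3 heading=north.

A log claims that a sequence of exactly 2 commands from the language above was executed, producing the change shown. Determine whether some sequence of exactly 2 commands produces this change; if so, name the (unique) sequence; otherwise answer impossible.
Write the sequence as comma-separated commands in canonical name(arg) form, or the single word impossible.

straight(1), arc(left, 3)

key: position moved to (3,3) AND the heading swung to N — translation plus rotation needed
begin: x=-1 y=0 heading=east
step 1 (straight(1)): x=0 y=0 heading=east
step 2 (arc(left, 3)): x=3 y=3 heading=north
no rival 2-sequence matches.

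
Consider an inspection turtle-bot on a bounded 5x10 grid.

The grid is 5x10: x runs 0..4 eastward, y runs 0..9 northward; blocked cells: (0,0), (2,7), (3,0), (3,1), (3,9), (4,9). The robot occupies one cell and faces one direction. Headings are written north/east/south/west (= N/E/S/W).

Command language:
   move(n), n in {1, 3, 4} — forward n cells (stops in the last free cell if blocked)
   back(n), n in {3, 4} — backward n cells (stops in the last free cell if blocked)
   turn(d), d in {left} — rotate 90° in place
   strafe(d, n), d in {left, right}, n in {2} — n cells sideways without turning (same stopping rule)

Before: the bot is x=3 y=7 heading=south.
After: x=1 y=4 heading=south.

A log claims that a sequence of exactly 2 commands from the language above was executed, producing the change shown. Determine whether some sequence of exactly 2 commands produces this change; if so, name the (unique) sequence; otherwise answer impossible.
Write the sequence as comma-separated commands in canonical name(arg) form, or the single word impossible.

move(3), strafe(right, 2)

key: heading stays S — no command in the sequence turns
from: x=3 y=7 heading=south
1. move(3) → x=3 y=4 heading=south
2. strafe(right, 2) → x=1 y=4 heading=south
no rival 2-sequence matches.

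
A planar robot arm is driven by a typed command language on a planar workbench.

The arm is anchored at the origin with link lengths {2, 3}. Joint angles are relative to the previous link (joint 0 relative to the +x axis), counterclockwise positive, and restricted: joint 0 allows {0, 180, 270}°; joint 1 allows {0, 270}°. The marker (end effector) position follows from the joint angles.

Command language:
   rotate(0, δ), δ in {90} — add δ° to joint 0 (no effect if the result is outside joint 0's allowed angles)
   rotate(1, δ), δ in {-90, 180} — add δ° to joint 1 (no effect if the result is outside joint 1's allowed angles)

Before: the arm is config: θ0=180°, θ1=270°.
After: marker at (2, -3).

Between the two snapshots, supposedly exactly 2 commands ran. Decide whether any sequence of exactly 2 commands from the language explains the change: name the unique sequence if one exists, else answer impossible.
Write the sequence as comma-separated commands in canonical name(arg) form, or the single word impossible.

rotate(0, 90), rotate(0, 90)

begin: config: θ0=180°, θ1=270°
1. rotate(0, 90) → config: θ0=270°, θ1=270°
2. rotate(0, 90) → config: θ0=0°, θ1=270°
no other 2-command option fits: unique.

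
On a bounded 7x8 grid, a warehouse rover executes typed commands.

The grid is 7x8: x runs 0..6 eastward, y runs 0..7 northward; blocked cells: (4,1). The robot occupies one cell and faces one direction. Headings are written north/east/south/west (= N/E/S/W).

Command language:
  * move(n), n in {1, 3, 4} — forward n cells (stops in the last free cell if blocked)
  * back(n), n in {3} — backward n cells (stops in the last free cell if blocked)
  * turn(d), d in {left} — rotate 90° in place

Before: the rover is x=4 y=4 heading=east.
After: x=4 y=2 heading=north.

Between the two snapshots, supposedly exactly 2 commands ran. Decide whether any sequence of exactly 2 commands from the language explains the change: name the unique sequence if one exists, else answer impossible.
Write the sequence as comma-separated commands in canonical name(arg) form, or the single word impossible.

key: back(3) is stopped early by the blocked cell at (4,1)
initial: x=4 y=4 heading=east
[1] after turn(left): x=4 y=4 heading=north
[2] after back(3): x=4 y=2 heading=north
no rival 2-sequence matches.

turn(left), back(3)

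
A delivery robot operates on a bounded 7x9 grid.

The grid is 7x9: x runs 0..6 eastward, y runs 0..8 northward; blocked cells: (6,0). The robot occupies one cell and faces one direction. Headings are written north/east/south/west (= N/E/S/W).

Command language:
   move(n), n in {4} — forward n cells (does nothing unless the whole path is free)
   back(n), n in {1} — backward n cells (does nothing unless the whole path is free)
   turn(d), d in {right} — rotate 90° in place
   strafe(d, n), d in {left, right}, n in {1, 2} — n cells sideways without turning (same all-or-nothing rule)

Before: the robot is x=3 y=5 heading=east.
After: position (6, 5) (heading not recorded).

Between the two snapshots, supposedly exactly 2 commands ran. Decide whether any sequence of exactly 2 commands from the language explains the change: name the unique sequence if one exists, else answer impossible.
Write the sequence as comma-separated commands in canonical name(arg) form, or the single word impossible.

back(1), move(4)

key: running move(4) before back(1) would end elsewhere — order is forced
from: x=3 y=5 heading=east
[1] after back(1): x=2 y=5 heading=east
[2] after move(4): x=6 y=5 heading=east
all 49 alternatives checked — unique.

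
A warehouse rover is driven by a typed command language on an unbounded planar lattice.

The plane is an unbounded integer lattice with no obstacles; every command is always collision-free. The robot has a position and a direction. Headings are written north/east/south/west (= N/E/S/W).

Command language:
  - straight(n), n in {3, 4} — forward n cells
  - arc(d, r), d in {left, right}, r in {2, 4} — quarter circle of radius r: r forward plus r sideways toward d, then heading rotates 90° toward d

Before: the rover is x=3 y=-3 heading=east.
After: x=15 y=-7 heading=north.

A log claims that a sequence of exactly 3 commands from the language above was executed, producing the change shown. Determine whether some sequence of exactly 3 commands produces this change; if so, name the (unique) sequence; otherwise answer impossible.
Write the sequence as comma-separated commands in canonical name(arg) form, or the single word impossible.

arc(right, 4), arc(left, 4), arc(left, 4)

key: running arc(left, 4) before arc(right, 4) would end elsewhere — order is forced
begin: x=3 y=-3 heading=east
step 1 (arc(right, 4)): x=7 y=-7 heading=south
step 2 (arc(left, 4)): x=11 y=-11 heading=east
step 3 (arc(left, 4)): x=15 y=-7 heading=north
all 216 alternatives checked — unique.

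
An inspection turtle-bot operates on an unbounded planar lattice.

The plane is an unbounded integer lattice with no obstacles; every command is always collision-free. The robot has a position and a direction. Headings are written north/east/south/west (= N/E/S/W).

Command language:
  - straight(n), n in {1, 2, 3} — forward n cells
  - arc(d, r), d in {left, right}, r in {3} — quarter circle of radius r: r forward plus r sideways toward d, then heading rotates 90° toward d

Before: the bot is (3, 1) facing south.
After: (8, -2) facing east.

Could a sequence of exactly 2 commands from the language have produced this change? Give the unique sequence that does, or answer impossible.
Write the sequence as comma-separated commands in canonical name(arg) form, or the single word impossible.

arc(left, 3), straight(2)

key: position moved to (8,-2) AND the heading swung to E — translation plus rotation needed
from: (3, 1) facing south
t=1 arc(left, 3) ⇒ (6, -2) facing east
t=2 straight(2) ⇒ (8, -2) facing east
no rival 2-sequence matches.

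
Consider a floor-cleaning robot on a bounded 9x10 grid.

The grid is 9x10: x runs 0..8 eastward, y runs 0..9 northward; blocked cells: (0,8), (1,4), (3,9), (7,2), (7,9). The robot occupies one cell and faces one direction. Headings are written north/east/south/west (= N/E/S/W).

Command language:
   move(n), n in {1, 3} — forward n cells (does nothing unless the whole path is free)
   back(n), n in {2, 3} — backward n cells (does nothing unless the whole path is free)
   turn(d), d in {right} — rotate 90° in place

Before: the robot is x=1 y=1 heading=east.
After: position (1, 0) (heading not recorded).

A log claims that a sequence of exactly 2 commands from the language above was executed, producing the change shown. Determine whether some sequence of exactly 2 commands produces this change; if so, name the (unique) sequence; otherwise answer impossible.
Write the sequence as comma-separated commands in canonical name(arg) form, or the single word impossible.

key: order matters: swapping turn(right) and move(1) lands elsewhere
initial: x=1 y=1 heading=east
t=1 turn(right) ⇒ x=1 y=1 heading=south
t=2 move(1) ⇒ x=1 y=0 heading=south
uniquely the one of 25 2-step routes that fits.

turn(right), move(1)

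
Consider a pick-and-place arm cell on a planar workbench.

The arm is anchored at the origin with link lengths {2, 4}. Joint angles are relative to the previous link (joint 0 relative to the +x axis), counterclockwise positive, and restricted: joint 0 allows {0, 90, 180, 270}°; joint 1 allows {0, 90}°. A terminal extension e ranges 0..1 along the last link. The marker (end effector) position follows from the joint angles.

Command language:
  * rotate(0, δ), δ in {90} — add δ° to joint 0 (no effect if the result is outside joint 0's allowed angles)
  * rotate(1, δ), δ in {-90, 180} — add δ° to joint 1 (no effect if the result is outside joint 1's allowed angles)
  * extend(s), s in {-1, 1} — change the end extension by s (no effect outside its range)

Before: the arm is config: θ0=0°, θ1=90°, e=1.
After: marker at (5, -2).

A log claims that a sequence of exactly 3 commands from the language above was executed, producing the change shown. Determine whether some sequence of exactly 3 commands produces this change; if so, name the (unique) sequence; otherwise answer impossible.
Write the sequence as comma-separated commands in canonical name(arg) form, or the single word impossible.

initial: config: θ0=0°, θ1=90°, e=1
[1] after rotate(0, 90): config: θ0=90°, θ1=90°, e=1
[2] after rotate(0, 90): config: θ0=180°, θ1=90°, e=1
[3] after rotate(0, 90): config: θ0=270°, θ1=90°, e=1
uniquely the one of 125 3-step routes that fits.

rotate(0, 90), rotate(0, 90), rotate(0, 90)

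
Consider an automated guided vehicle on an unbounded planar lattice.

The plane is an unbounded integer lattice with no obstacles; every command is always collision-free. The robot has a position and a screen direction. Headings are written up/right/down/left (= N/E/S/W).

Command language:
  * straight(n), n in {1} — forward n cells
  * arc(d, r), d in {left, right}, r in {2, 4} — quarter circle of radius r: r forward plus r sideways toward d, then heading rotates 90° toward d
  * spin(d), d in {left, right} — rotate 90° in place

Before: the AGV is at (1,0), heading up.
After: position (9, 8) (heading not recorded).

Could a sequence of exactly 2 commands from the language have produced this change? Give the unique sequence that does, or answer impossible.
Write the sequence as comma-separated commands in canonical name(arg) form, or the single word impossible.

arc(right, 4), arc(left, 4)

key: running arc(left, 4) before arc(right, 4) would end elsewhere — order is forced
from: at (1,0), heading up
[1] after arc(right, 4): at (5,4), heading right
[2] after arc(left, 4): at (9,8), heading up
all 49 alternatives checked — unique.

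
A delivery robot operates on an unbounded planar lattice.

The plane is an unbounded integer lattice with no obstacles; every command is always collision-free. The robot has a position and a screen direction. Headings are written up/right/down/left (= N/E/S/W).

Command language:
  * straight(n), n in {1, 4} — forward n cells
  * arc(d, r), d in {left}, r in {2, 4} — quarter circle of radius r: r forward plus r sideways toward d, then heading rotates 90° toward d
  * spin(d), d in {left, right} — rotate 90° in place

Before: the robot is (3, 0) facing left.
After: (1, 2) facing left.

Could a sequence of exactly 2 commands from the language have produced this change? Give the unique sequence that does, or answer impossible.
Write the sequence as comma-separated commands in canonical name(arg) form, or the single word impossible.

key: order matters: swapping spin(right) and arc(left, 2) lands elsewhere
begin: (3, 0) facing left
[1] after spin(right): (3, 0) facing up
[2] after arc(left, 2): (1, 2) facing left
no rival 2-sequence matches.

spin(right), arc(left, 2)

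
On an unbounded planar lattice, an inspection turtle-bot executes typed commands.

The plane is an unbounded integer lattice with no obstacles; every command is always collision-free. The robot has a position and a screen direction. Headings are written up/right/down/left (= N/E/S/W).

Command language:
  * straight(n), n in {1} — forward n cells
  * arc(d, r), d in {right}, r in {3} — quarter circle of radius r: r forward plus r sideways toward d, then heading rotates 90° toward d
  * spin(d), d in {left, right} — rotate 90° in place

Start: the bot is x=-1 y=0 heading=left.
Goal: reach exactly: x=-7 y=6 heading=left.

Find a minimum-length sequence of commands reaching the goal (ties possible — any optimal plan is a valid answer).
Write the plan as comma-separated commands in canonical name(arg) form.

arc(right, 3), spin(left), arc(right, 3), spin(left)

initial: x=-1 y=0 heading=left
t=1 arc(right, 3) ⇒ x=-4 y=3 heading=up
t=2 spin(left) ⇒ x=-4 y=3 heading=left
t=3 arc(right, 3) ⇒ x=-7 y=6 heading=up
t=4 spin(left) ⇒ x=-7 y=6 heading=left
minimal: 4 command(s), checked below 4.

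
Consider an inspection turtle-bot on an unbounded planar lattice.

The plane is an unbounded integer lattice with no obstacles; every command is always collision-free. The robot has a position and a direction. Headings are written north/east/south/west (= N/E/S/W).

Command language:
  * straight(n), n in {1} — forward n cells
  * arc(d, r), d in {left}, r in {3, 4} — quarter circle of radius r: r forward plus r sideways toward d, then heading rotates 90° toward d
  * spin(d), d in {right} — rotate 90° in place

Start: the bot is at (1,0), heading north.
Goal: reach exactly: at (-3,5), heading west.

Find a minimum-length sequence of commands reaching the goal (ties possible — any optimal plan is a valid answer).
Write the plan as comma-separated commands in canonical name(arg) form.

initial: at (1,0), heading north
t=1 straight(1) ⇒ at (1,1), heading north
t=2 arc(left, 4) ⇒ at (-3,5), heading west
minimal: 2 command(s), checked below 2.

straight(1), arc(left, 4)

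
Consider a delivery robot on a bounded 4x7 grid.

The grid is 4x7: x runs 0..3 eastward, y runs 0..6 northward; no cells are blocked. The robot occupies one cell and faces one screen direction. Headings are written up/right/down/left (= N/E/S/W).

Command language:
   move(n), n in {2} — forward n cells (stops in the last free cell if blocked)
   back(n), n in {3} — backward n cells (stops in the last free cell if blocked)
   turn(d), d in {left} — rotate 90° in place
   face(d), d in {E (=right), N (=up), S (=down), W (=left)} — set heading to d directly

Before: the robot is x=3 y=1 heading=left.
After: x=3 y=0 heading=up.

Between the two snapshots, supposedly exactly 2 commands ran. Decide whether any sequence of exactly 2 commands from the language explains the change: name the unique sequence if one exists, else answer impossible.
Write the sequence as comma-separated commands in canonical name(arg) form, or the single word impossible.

face(N), back(3)

key: back(3) runs into the grid edge before its full distance
from: x=3 y=1 heading=left
[1] after face(N): x=3 y=1 heading=up
[2] after back(3): x=3 y=0 heading=up
no rival 2-sequence matches.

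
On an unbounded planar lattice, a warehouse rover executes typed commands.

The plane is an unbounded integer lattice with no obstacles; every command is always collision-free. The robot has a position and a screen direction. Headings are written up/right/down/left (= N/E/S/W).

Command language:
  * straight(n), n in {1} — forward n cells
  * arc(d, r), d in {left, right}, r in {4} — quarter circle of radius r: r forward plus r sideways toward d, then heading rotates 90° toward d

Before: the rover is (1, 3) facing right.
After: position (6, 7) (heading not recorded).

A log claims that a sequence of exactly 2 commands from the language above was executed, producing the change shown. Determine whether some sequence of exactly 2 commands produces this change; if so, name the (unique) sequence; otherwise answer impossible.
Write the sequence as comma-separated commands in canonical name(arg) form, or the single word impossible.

straight(1), arc(left, 4)

key: running arc(left, 4) before straight(1) would end elsewhere — order is forced
start: (1, 3) facing right
1. straight(1) → (2, 3) facing right
2. arc(left, 4) → (6, 7) facing up
uniquely the one of 9 2-step routes that fits.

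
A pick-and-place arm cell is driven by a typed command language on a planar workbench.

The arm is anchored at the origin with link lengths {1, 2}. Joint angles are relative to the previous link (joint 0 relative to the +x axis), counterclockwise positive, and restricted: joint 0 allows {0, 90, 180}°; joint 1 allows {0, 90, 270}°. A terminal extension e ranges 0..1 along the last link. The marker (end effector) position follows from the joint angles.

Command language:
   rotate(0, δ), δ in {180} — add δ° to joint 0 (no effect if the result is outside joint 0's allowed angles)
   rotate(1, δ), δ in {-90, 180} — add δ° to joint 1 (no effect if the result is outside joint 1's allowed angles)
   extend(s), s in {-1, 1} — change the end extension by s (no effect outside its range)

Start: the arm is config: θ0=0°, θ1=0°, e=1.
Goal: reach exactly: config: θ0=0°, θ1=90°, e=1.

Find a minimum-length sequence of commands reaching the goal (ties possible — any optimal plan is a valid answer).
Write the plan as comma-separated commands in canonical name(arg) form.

start: config: θ0=0°, θ1=0°, e=1
[1] after rotate(1, -90): config: θ0=0°, θ1=270°, e=1
[2] after rotate(1, 180): config: θ0=0°, θ1=90°, e=1
no 1-step plan works, so 2 is optimal.

rotate(1, -90), rotate(1, 180)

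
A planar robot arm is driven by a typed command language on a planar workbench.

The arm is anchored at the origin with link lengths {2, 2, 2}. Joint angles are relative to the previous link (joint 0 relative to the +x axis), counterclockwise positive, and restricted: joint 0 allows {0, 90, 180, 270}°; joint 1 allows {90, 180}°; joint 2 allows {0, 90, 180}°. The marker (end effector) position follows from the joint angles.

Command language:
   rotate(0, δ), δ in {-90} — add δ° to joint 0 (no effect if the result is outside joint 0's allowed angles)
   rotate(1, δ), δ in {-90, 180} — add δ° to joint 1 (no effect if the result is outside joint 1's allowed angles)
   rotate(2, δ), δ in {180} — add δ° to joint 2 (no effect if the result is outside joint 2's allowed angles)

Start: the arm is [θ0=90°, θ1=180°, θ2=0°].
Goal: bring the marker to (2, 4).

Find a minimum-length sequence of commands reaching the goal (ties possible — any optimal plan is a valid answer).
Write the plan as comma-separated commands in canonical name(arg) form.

from: [θ0=90°, θ1=180°, θ2=0°]
[1] after rotate(0, -90): [θ0=0°, θ1=180°, θ2=0°]
[2] after rotate(1, -90): [θ0=0°, θ1=90°, θ2=0°]
nothing shorter than 2 reaches the goal.

rotate(0, -90), rotate(1, -90)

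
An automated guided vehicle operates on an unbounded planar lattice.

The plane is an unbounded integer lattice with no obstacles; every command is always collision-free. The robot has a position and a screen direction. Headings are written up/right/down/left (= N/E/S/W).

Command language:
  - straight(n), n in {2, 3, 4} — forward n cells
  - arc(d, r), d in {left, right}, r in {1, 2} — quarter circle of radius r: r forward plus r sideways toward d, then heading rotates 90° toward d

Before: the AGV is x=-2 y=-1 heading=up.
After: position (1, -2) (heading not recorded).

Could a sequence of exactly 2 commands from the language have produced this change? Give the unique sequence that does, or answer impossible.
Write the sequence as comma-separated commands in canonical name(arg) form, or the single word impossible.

key: order matters: swapping arc(right, 1) and arc(right, 2) lands elsewhere
begin: x=-2 y=-1 heading=up
step 1 (arc(right, 1)): x=-1 y=0 heading=right
step 2 (arc(right, 2)): x=1 y=-2 heading=down
uniquely the one of 49 2-step routes that fits.

arc(right, 1), arc(right, 2)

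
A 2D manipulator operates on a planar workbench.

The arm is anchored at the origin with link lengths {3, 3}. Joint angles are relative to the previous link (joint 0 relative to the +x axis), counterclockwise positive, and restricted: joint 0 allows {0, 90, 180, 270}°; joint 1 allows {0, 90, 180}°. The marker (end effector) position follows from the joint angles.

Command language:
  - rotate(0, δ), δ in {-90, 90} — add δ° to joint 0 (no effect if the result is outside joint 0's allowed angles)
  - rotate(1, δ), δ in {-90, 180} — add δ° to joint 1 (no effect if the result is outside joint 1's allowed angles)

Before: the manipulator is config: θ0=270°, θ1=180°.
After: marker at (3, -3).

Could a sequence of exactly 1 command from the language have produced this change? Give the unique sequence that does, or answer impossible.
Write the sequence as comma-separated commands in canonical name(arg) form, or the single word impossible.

start: config: θ0=270°, θ1=180°
1. rotate(1, -90) → config: θ0=270°, θ1=90°
all 4 alternatives checked — unique.

rotate(1, -90)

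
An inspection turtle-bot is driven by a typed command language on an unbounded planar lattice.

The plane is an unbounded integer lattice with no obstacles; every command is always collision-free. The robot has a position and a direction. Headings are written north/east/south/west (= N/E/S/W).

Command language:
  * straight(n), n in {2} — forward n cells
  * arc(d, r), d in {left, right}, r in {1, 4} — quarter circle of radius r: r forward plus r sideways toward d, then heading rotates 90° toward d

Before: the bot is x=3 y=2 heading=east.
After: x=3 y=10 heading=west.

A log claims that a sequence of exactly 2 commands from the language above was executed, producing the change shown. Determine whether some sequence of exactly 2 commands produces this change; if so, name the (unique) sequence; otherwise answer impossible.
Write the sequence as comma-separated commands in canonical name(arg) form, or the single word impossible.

key: position moved to (3,10) AND the heading swung to W — translation plus rotation needed
from: x=3 y=2 heading=east
1. arc(left, 4) → x=7 y=6 heading=north
2. arc(left, 4) → x=3 y=10 heading=west
all 25 alternatives checked — unique.

arc(left, 4), arc(left, 4)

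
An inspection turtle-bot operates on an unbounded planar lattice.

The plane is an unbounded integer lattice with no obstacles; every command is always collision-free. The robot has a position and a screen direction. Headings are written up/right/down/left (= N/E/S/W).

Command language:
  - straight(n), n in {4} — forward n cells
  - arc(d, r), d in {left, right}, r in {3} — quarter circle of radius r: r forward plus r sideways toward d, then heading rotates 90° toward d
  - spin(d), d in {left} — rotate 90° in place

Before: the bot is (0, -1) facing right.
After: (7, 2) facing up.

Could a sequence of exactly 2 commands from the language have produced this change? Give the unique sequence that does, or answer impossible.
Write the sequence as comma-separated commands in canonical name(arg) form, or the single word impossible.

straight(4), arc(left, 3)

key: position moved to (7,2) AND the heading swung to N — translation plus rotation needed
from: (0, -1) facing right
t=1 straight(4) ⇒ (4, -1) facing right
t=2 arc(left, 3) ⇒ (7, 2) facing up
uniquely the one of 16 2-step routes that fits.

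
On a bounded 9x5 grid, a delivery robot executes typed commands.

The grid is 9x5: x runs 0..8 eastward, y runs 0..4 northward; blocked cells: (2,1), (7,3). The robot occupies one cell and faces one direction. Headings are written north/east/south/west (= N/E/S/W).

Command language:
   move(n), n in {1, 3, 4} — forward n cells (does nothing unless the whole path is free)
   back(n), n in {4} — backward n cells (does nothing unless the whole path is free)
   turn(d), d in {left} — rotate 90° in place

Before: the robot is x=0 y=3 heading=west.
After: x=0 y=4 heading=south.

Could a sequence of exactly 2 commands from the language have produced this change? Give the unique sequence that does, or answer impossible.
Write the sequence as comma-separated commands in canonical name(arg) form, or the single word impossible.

no 2-step route produces this change.

impossible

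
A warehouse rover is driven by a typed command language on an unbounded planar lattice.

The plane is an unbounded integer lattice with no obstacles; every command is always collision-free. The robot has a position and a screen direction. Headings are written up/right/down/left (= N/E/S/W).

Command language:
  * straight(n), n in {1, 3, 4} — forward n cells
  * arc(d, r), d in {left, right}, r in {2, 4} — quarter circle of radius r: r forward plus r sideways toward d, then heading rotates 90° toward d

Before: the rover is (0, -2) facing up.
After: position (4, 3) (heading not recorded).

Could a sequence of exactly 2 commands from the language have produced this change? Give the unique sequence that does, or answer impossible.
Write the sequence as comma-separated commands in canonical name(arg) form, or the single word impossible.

key: running arc(right, 4) before straight(1) would end elsewhere — order is forced
begin: (0, -2) facing up
t=1 straight(1) ⇒ (0, -1) facing up
t=2 arc(right, 4) ⇒ (4, 3) facing right
no other 2-command option fits: unique.

straight(1), arc(right, 4)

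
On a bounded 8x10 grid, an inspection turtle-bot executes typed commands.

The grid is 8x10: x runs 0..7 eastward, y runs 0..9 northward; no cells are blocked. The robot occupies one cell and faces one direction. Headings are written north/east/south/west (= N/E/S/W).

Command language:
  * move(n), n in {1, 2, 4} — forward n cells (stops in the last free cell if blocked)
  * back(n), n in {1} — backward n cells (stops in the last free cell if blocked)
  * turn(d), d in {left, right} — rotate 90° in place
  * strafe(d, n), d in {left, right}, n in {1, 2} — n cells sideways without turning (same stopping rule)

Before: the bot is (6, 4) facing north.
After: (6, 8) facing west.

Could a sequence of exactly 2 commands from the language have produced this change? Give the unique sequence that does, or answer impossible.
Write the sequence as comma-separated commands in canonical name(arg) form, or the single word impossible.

key: position moved to (6,8) AND the heading swung to W — translation plus rotation needed
t0: (6, 4) facing north
[1] after move(4): (6, 8) facing north
[2] after turn(left): (6, 8) facing west
uniquely the one of 100 2-step routes that fits.

move(4), turn(left)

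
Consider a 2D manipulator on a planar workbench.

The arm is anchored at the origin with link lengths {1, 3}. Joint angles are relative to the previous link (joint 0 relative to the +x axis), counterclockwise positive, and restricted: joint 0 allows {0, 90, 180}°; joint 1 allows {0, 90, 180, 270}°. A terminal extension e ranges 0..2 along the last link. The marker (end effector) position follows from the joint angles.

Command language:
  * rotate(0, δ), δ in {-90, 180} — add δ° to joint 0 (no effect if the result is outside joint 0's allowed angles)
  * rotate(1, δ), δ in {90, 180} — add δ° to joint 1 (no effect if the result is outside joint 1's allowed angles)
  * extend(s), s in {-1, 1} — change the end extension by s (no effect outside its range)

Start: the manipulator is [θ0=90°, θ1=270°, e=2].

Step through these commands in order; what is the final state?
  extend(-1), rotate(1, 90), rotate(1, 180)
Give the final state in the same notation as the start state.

initial: [θ0=90°, θ1=270°, e=2]
[1] after extend(-1): [θ0=90°, θ1=270°, e=1]
[2] after rotate(1, 90): [θ0=90°, θ1=0°, e=1]
[3] after rotate(1, 180): [θ0=90°, θ1=180°, e=1]

[θ0=90°, θ1=180°, e=1]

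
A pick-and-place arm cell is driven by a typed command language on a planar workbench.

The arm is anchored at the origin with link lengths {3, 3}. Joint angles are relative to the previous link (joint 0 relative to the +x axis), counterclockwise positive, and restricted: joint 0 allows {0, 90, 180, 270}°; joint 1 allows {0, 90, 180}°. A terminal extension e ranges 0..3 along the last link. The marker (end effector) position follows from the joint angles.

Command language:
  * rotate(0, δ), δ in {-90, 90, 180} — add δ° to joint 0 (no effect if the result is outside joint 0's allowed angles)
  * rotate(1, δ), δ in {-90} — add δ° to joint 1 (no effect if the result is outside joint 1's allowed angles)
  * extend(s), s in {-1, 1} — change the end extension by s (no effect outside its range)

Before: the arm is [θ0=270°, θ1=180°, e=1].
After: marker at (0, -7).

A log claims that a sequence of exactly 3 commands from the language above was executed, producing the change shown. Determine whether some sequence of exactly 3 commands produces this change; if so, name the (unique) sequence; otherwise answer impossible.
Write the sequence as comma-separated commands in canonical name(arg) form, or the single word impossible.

rotate(1, -90), rotate(1, -90), rotate(1, -90)

initial: [θ0=270°, θ1=180°, e=1]
1. rotate(1, -90) → [θ0=270°, θ1=90°, e=1]
2. rotate(1, -90) → [θ0=270°, θ1=0°, e=1]
3. rotate(1, -90) → [θ0=270°, θ1=0°, e=1]
no other 3-command option fits: unique.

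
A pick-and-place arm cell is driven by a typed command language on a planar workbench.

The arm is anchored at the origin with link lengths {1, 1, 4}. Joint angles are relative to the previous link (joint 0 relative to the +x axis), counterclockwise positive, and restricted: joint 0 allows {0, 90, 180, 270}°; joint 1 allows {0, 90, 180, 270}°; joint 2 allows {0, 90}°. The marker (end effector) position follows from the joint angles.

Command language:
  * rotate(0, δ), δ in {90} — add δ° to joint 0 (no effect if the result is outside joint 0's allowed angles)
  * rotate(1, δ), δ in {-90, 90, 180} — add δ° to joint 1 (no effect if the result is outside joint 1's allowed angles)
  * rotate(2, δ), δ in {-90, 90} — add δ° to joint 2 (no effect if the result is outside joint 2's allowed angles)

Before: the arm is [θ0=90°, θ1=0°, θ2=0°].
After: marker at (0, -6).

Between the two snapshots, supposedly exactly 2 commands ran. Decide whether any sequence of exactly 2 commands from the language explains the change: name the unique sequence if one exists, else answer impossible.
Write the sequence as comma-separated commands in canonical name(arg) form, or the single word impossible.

rotate(0, 90), rotate(0, 90)

t0: [θ0=90°, θ1=0°, θ2=0°]
[1] after rotate(0, 90): [θ0=180°, θ1=0°, θ2=0°]
[2] after rotate(0, 90): [θ0=270°, θ1=0°, θ2=0°]
uniquely the one of 36 2-step routes that fits.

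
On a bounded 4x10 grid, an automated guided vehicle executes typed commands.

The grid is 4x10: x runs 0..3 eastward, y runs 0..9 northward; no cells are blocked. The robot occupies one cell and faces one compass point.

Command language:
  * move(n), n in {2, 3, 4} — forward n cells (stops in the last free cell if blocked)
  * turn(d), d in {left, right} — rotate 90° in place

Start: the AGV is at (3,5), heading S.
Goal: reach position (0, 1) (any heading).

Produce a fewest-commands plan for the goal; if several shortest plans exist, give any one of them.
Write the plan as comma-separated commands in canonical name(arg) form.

move(4), turn(right), move(3)

start: at (3,5), heading S
t=1 move(4) ⇒ at (3,1), heading S
t=2 turn(right) ⇒ at (3,1), heading W
t=3 move(3) ⇒ at (0,1), heading W
no 2-step plan works, so 3 is optimal.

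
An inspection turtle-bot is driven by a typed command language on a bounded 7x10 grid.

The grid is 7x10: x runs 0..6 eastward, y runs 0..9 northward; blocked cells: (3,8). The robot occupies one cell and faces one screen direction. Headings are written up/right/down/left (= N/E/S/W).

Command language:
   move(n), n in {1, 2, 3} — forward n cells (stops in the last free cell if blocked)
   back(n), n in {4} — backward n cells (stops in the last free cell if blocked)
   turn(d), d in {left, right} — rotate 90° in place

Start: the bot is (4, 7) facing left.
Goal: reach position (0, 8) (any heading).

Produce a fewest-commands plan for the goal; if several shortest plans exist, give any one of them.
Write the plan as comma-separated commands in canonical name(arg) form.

move(3), move(3), turn(right), move(1)

t0: (4, 7) facing left
1. move(3) → (1, 7) facing left
2. move(3) → (0, 7) facing left
3. turn(right) → (0, 7) facing up
4. move(1) → (0, 8) facing up
no 3-step plan works, so 4 is optimal.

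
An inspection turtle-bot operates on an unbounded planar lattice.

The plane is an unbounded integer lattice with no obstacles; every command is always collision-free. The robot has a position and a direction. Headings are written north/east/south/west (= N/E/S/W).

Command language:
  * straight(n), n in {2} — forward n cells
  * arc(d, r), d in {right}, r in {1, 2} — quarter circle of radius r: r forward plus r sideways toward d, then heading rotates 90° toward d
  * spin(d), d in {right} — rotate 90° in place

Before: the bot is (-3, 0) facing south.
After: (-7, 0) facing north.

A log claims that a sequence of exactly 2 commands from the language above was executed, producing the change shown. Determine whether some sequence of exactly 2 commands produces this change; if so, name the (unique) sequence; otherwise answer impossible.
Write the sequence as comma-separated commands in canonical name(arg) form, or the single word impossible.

key: cell and facing (now N) both changed — the 2 commands mix motion and turning
initial: (-3, 0) facing south
[1] after arc(right, 2): (-5, -2) facing west
[2] after arc(right, 2): (-7, 0) facing north
no other 2-command option fits: unique.

arc(right, 2), arc(right, 2)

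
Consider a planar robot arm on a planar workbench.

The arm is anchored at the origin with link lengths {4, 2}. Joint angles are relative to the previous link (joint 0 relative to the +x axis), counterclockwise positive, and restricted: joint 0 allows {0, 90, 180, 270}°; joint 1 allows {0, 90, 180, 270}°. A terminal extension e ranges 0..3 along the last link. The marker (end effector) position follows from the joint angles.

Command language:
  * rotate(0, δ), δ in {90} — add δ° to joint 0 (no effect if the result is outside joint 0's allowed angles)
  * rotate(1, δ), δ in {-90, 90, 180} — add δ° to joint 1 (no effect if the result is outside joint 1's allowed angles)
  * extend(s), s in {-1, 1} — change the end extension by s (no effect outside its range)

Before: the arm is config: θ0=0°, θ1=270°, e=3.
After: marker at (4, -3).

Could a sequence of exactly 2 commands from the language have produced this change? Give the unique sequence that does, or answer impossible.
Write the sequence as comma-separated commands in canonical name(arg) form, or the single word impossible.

extend(-1), extend(-1)

initial: config: θ0=0°, θ1=270°, e=3
t=1 extend(-1) ⇒ config: θ0=0°, θ1=270°, e=2
t=2 extend(-1) ⇒ config: θ0=0°, θ1=270°, e=1
no rival 2-sequence matches.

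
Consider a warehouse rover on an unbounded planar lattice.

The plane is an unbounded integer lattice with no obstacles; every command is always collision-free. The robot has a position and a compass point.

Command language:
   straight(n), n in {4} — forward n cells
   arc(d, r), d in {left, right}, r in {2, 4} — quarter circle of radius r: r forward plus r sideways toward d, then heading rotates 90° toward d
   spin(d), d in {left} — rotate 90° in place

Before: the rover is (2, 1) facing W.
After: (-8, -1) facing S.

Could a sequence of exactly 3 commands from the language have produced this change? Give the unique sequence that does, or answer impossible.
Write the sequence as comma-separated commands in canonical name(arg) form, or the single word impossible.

key: order matters: swapping straight(4) and arc(left, 2) lands elsewhere
start: (2, 1) facing W
[1] after straight(4): (-2, 1) facing W
[2] after straight(4): (-6, 1) facing W
[3] after arc(left, 2): (-8, -1) facing S
no rival 3-sequence matches.

straight(4), straight(4), arc(left, 2)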